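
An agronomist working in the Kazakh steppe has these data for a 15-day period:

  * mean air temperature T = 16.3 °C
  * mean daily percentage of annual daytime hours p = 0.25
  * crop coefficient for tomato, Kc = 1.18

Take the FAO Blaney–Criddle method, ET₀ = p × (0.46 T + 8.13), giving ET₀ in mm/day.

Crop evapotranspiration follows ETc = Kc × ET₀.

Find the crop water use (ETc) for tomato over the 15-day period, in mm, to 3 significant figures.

69.2 mm

ET₀ = 0.25 × (0.46 × 16.3 + 8.13) = 0.25 × 15.628 = 3.9070 mm/d
ETc = Kc × ET₀ = 1.18 × 3.9070 = 4.6103 mm/d
Over 15 days: 4.6103 × 15 = 69.155 mm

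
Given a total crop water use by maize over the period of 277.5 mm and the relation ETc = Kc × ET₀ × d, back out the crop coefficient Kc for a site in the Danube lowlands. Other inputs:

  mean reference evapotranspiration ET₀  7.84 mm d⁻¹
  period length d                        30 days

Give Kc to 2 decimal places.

1.18

ETc = Kc × ET₀ × d  ⇒  Kc = ETc / (ET₀ × d)
Kc = 277.5 / (7.84 × 30) = 277.5 / 235.20 = 1.1798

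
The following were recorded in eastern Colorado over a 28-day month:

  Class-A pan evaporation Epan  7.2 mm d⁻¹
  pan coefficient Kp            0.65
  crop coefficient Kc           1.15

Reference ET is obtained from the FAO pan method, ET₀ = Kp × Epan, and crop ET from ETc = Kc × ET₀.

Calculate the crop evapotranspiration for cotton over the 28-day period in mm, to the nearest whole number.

ET₀ = 0.65 × 7.2 = 4.6800 mm/d
ETc = Kc × ET₀ = 1.15 × 4.6800 = 5.3820 mm/d
Over 28 days: 5.3820 × 28 = 150.696 mm

151 mm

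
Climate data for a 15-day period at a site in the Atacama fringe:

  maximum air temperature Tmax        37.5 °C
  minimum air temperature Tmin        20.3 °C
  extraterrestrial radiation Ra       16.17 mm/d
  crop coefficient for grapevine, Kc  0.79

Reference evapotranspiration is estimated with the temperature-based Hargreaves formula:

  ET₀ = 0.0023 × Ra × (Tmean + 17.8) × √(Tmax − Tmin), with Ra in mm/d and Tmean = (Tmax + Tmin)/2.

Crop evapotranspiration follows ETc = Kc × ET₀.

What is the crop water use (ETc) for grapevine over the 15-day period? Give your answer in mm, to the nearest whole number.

85 mm

Tmean = (37.5 + 20.3)/2 = 28.90 °C
ET₀ = 0.0023 × 16.17 × (28.90 + 17.8) × √17.2 = 0.0023 × 16.17 × 46.70 × 4.1473 = 7.2031 mm/d
ETc = Kc × ET₀ = 0.79 × 7.2031 = 5.6904 mm/d
Over 15 days: 5.6904 × 15 = 85.356 mm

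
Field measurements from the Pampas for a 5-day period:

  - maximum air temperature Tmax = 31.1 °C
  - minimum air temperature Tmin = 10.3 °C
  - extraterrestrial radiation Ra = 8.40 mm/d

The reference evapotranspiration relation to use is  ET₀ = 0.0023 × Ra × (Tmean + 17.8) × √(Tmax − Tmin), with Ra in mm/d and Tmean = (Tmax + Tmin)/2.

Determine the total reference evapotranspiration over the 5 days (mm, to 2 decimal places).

Tmean = (31.1 + 10.3)/2 = 20.70 °C
ET₀ = 0.0023 × 8.40 × (20.70 + 17.8) × √20.8 = 0.0023 × 8.40 × 38.50 × 4.5607 = 3.3923 mm/d
Over 5 days: 3.3923 × 5 = 16.962 mm

16.96 mm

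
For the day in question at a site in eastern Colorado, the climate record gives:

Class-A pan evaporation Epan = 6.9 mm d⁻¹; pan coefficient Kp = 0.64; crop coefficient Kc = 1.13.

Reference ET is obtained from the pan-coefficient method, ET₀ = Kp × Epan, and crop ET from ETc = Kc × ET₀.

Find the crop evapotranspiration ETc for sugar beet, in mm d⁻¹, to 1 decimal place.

5.0 mm d⁻¹

ET₀ = 0.64 × 6.9 = 4.4160 mm/d
ETc = Kc × ET₀ = 1.13 × 4.4160 = 4.9901 mm/d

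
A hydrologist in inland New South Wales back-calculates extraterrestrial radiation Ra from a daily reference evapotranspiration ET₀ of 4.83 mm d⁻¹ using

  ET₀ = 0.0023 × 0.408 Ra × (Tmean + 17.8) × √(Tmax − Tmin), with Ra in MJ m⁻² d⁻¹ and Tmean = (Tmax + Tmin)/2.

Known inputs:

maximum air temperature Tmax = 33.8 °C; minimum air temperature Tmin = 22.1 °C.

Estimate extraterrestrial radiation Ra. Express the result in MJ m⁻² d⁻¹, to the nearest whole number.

33 MJ m⁻² d⁻¹

Tmean = (33.8+22.1)/2 = 27.95 °C; ΔT = 11.7
Ra = ET₀ / [0.0023 × 0.408 × (Tmean+17.8) × √ΔT]
   = 4.83 / (0.0023 × 0.408 × 45.75 × 3.4205) = 32.891 MJ m⁻² d⁻¹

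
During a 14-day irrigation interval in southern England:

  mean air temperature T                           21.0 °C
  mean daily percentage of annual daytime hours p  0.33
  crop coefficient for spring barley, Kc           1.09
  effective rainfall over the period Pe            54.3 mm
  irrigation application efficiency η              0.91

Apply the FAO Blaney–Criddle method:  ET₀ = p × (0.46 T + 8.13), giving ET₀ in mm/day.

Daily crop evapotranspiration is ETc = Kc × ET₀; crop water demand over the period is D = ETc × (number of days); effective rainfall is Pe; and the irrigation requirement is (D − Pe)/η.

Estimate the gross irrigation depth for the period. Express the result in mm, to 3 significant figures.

38.8 mm

ET₀ = 0.33 × (0.46 × 21.0 + 8.13) = 0.33 × 17.790 = 5.8707 mm/d
ETc = Kc × ET₀ = 1.09 × 5.8707 = 6.3991 mm/d
Crop demand D = ETc × 14 d = 6.3991 × 14 = 89.587 mm
D − Pe = 89.587 − 54.3 = 35.287 mm
Gross irrigation = 35.287 / 0.91 = 38.777 mm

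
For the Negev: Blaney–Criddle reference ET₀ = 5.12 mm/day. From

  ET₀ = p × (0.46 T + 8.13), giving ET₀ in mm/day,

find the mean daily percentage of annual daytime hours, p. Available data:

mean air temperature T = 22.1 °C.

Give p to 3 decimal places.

p = ET₀ / (0.46 T + 8.13) = 5.12 / (0.46 × 22.1 + 8.13) = 5.12 / 18.296 = 0.2798

0.280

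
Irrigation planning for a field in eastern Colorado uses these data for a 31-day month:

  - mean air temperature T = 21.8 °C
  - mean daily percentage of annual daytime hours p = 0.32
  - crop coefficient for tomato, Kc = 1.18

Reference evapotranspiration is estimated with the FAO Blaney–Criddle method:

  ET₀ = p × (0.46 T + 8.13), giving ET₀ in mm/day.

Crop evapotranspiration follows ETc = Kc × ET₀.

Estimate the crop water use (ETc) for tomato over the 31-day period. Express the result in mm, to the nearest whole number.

ET₀ = 0.32 × (0.46 × 21.8 + 8.13) = 0.32 × 18.158 = 5.8106 mm/d
ETc = Kc × ET₀ = 1.18 × 5.8106 = 6.8565 mm/d
Over 31 days: 6.8565 × 31 = 212.552 mm

213 mm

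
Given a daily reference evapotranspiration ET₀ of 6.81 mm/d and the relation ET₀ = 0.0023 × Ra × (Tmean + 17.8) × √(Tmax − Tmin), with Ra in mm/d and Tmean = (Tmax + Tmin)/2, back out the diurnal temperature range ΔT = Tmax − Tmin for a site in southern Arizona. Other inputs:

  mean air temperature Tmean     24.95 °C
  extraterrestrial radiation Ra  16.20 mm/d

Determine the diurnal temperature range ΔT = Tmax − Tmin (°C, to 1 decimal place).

√ΔT = ET₀ / [0.0023 × Ra × (Tmean+17.8)] = 6.81 / (0.0023 × 16.20 × 42.75) = 4.2753
ΔT = 4.2753² = 18.278 °C

18.3 °C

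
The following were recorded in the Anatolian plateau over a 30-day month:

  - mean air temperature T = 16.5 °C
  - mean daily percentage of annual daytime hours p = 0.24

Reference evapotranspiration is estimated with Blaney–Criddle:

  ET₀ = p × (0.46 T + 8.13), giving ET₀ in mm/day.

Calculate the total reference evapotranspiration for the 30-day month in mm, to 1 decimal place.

113.2 mm

ET₀ = 0.24 × (0.46 × 16.5 + 8.13) = 0.24 × 15.720 = 3.7728 mm/d
Monthly total = 3.7728 × 30 = 113.184 mm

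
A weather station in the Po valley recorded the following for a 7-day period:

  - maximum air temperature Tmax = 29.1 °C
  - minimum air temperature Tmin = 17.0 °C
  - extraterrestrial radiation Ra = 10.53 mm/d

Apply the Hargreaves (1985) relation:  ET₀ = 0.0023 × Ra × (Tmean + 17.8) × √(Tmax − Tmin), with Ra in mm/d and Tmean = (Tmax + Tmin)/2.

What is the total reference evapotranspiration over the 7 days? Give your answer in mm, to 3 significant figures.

Tmean = (29.1 + 17.0)/2 = 23.05 °C
ET₀ = 0.0023 × 10.53 × (23.05 + 17.8) × √12.1 = 0.0023 × 10.53 × 40.85 × 3.4785 = 3.4414 mm/d
Over 7 days: 3.4414 × 7 = 24.090 mm

24.1 mm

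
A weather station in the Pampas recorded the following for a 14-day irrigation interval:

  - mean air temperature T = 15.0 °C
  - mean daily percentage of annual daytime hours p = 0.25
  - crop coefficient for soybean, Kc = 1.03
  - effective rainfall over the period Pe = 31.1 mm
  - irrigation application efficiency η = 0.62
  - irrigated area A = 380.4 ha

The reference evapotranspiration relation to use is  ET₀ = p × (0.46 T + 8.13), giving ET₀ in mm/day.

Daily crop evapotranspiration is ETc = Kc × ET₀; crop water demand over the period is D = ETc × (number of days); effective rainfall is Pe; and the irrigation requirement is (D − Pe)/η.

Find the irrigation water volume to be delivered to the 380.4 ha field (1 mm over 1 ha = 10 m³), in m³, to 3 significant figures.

ET₀ = 0.25 × (0.46 × 15.0 + 8.13) = 0.25 × 15.030 = 3.7575 mm/d
ETc = Kc × ET₀ = 1.03 × 3.7575 = 3.8702 mm/d
Crop demand D = ETc × 14 d = 3.8702 × 14 = 54.183 mm
D − Pe = 54.183 − 31.1 = 23.083 mm
Gross irrigation = 23.083 / 0.62 = 37.231 mm
Volume = 37.231 mm × 380.4 ha × 10 = 141626.7 m³

142000 m³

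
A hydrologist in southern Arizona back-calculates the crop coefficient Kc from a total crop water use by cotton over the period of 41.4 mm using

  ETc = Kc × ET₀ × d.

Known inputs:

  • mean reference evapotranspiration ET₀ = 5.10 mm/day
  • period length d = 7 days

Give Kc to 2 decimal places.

1.16

ETc = Kc × ET₀ × d  ⇒  Kc = ETc / (ET₀ × d)
Kc = 41.4 / (5.10 × 7) = 41.4 / 35.70 = 1.1597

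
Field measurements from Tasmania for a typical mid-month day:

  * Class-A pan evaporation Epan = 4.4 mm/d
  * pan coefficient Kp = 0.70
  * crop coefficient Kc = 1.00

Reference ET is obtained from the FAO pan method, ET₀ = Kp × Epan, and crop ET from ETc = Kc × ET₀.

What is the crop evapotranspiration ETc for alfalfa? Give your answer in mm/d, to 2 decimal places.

3.08 mm/d

ET₀ = 0.70 × 4.4 = 3.0800 mm/d
ETc = Kc × ET₀ = 1.00 × 3.0800 = 3.0800 mm/d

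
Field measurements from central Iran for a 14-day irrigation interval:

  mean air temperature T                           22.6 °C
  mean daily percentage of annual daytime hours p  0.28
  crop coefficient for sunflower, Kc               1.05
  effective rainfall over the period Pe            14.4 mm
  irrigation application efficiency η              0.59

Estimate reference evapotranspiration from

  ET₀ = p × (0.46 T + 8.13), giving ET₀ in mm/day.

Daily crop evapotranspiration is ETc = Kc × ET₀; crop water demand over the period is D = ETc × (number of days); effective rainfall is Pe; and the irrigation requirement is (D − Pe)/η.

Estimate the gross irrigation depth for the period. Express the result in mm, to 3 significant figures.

ET₀ = 0.28 × (0.46 × 22.6 + 8.13) = 0.28 × 18.526 = 5.1873 mm/d
ETc = Kc × ET₀ = 1.05 × 5.1873 = 5.4467 mm/d
Crop demand D = ETc × 14 d = 5.4467 × 14 = 76.254 mm
D − Pe = 76.254 − 14.4 = 61.854 mm
Gross irrigation = 61.854 / 0.59 = 104.837 mm

105 mm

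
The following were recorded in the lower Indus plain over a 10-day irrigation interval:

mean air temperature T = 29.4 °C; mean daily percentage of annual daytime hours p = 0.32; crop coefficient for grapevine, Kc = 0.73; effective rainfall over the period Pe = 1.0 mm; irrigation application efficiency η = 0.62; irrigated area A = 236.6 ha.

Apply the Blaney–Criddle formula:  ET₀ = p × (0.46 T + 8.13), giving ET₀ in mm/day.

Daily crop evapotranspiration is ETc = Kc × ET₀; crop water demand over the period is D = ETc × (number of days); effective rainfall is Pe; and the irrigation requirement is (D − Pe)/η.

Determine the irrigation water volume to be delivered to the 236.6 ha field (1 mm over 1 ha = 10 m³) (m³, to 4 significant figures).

189200 m³

ET₀ = 0.32 × (0.46 × 29.4 + 8.13) = 0.32 × 21.654 = 6.9293 mm/d
ETc = Kc × ET₀ = 0.73 × 6.9293 = 5.0584 mm/d
Crop demand D = ETc × 10 d = 5.0584 × 10 = 50.584 mm
D − Pe = 50.584 − 1.0 = 49.584 mm
Gross irrigation = 49.584 / 0.62 = 79.974 mm
Volume = 79.974 mm × 236.6 ha × 10 = 189218.5 m³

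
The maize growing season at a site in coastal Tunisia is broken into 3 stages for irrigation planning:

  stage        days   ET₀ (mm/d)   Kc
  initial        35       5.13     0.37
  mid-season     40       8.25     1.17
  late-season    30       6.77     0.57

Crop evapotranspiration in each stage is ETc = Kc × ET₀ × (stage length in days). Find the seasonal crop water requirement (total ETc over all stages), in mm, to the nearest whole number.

568 mm

initial: 0.37 × 5.13 × 35 = 66.43 mm
mid-season: 1.17 × 8.25 × 40 = 386.10 mm
late-season: 0.57 × 6.77 × 30 = 115.77 mm
Seasonal total = 568.30 mm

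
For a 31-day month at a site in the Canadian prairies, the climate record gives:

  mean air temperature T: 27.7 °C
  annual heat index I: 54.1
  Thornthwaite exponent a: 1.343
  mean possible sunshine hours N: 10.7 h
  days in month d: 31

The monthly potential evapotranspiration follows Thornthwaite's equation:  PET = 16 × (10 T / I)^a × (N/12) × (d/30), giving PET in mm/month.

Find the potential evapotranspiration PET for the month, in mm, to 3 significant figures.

132 mm

10T/I = 10 × 27.7 / 54.1 = 5.1201
(10T/I)^a = 5.1201^1.343 = 8.9652
Uncorrected PET = 16 × 8.9652 = 143.443 mm
Correction = (N/12)(d/30) = (10.7/12)(31/30) = 0.9214
PET = 143.443 × 0.9214 = 132.168 mm/month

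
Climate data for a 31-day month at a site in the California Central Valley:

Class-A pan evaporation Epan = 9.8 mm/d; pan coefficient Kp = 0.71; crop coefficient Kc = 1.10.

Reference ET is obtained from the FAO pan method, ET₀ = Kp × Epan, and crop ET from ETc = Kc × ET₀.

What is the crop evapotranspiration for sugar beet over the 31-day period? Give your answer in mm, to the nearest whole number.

ET₀ = 0.71 × 9.8 = 6.9580 mm/d
ETc = Kc × ET₀ = 1.10 × 6.9580 = 7.6538 mm/d
Over 31 days: 7.6538 × 31 = 237.268 mm

237 mm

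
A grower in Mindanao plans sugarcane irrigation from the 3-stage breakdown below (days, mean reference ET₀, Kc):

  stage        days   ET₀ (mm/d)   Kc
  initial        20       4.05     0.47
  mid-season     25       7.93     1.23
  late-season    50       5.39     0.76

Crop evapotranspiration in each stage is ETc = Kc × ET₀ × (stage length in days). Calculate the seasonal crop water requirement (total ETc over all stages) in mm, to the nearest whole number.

487 mm

initial: 0.47 × 4.05 × 20 = 38.07 mm
mid-season: 1.23 × 7.93 × 25 = 243.85 mm
late-season: 0.76 × 5.39 × 50 = 204.82 mm
Seasonal total = 486.74 mm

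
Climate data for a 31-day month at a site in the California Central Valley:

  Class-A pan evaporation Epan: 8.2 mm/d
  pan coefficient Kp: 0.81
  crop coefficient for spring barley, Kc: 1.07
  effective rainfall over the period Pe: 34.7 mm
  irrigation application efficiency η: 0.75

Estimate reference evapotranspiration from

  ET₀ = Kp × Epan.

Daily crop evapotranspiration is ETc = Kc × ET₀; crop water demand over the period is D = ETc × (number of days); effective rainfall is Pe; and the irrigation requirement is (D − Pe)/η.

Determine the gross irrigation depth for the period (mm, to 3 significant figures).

247 mm

ET₀ = 0.81 × 8.2 = 6.6420 mm/d
ETc = Kc × ET₀ = 1.07 × 6.6420 = 7.1069 mm/d
Crop demand D = ETc × 31 d = 7.1069 × 31 = 220.314 mm
D − Pe = 220.314 − 34.7 = 185.614 mm
Gross irrigation = 185.614 / 0.75 = 247.485 mm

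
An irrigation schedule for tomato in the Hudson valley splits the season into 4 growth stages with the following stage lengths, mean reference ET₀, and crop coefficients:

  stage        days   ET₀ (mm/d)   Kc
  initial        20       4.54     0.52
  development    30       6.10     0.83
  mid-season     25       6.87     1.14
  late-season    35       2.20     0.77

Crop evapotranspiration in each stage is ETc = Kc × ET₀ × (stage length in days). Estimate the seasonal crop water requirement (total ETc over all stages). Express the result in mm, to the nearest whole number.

454 mm

initial: 0.52 × 4.54 × 20 = 47.22 mm
development: 0.83 × 6.10 × 30 = 151.89 mm
mid-season: 1.14 × 6.87 × 25 = 195.80 mm
late-season: 0.77 × 2.20 × 35 = 59.29 mm
Seasonal total = 454.20 mm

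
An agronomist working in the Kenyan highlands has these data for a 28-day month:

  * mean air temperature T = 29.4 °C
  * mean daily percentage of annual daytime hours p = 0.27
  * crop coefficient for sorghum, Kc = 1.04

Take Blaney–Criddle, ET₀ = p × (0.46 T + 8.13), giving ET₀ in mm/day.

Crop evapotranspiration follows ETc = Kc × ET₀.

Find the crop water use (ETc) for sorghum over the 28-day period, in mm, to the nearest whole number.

ET₀ = 0.27 × (0.46 × 29.4 + 8.13) = 0.27 × 21.654 = 5.8466 mm/d
ETc = Kc × ET₀ = 1.04 × 5.8466 = 6.0805 mm/d
Over 28 days: 6.0805 × 28 = 170.254 mm

170 mm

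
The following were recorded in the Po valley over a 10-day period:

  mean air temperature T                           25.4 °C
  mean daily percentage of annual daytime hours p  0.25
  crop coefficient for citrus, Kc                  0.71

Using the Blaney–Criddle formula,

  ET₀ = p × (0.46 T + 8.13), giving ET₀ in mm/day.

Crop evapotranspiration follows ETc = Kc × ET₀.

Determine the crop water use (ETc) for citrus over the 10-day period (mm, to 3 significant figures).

35.2 mm

ET₀ = 0.25 × (0.46 × 25.4 + 8.13) = 0.25 × 19.814 = 4.9535 mm/d
ETc = Kc × ET₀ = 0.71 × 4.9535 = 3.5170 mm/d
Over 10 days: 3.5170 × 10 = 35.170 mm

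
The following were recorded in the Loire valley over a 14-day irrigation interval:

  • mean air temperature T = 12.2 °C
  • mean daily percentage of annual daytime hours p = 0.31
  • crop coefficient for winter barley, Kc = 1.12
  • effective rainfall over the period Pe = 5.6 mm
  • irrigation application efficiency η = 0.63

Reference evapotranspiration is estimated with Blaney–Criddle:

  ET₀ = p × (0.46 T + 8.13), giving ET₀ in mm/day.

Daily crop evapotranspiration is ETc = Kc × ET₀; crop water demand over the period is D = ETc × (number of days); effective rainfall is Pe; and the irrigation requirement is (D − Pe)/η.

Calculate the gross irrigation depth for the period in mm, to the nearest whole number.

ET₀ = 0.31 × (0.46 × 12.2 + 8.13) = 0.31 × 13.742 = 4.2600 mm/d
ETc = Kc × ET₀ = 1.12 × 4.2600 = 4.7712 mm/d
Crop demand D = ETc × 14 d = 4.7712 × 14 = 66.797 mm
D − Pe = 66.797 − 5.6 = 61.197 mm
Gross irrigation = 61.197 / 0.63 = 97.138 mm

97 mm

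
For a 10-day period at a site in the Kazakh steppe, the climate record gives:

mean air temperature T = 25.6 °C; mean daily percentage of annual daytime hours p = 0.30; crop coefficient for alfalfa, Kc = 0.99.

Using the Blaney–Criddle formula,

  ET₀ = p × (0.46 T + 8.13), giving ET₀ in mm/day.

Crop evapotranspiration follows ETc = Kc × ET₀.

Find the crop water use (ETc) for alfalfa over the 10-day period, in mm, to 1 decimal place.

ET₀ = 0.30 × (0.46 × 25.6 + 8.13) = 0.30 × 19.906 = 5.9718 mm/d
ETc = Kc × ET₀ = 0.99 × 5.9718 = 5.9121 mm/d
Over 10 days: 5.9121 × 10 = 59.121 mm

59.1 mm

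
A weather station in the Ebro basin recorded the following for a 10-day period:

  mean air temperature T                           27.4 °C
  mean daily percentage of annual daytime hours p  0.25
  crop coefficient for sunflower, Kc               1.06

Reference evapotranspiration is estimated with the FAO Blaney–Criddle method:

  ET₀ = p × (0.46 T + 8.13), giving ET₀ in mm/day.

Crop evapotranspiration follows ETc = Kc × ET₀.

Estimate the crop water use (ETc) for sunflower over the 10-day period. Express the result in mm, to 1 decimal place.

ET₀ = 0.25 × (0.46 × 27.4 + 8.13) = 0.25 × 20.734 = 5.1835 mm/d
ETc = Kc × ET₀ = 1.06 × 5.1835 = 5.4945 mm/d
Over 10 days: 5.4945 × 10 = 54.945 mm

54.9 mm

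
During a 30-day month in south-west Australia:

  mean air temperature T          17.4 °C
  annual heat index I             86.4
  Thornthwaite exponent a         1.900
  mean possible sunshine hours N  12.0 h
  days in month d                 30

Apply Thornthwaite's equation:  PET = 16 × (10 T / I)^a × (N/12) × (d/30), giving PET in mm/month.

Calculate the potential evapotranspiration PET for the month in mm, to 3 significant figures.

60.5 mm

10T/I = 10 × 17.4 / 86.4 = 2.0139
(10T/I)^a = 2.0139^1.900 = 3.7816
Uncorrected PET = 16 × 3.7816 = 60.506 mm
Correction = (N/12)(d/30) = (12.0/12)(30/30) = 1.0000
PET = 60.506 × 1.0000 = 60.506 mm/month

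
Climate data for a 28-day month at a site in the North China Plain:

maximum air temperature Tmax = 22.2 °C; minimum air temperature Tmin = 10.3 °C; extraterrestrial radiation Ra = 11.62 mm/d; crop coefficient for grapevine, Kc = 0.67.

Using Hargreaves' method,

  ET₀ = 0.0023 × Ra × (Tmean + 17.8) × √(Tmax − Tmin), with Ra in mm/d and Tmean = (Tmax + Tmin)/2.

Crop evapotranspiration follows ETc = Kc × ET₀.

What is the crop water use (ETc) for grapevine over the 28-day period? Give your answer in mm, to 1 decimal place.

58.9 mm

Tmean = (22.2 + 10.3)/2 = 16.25 °C
ET₀ = 0.0023 × 11.62 × (16.25 + 17.8) × √11.9 = 0.0023 × 11.62 × 34.05 × 3.4496 = 3.1392 mm/d
ETc = Kc × ET₀ = 0.67 × 3.1392 = 2.1033 mm/d
Over 28 days: 2.1033 × 28 = 58.892 mm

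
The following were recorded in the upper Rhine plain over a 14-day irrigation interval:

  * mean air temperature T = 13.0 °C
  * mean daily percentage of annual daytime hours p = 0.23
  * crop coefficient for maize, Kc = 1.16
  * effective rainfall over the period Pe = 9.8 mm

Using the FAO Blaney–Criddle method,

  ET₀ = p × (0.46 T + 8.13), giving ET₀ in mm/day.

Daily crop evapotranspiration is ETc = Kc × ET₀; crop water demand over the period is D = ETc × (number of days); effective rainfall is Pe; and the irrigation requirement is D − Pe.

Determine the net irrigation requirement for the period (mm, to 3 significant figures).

42.9 mm

ET₀ = 0.23 × (0.46 × 13.0 + 8.13) = 0.23 × 14.110 = 3.2453 mm/d
ETc = Kc × ET₀ = 1.16 × 3.2453 = 3.7645 mm/d
Crop demand D = ETc × 14 d = 3.7645 × 14 = 52.703 mm
D − Pe = 52.703 − 9.8 = 42.903 mm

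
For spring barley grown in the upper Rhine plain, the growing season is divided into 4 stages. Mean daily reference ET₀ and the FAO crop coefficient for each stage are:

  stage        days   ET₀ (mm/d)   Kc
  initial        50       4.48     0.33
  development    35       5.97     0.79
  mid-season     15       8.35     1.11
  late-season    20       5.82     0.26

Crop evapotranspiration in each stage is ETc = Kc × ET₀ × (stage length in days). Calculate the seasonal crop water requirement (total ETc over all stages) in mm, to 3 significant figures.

initial: 0.33 × 4.48 × 50 = 73.92 mm
development: 0.79 × 5.97 × 35 = 165.07 mm
mid-season: 1.11 × 8.35 × 15 = 139.03 mm
late-season: 0.26 × 5.82 × 20 = 30.26 mm
Seasonal total = 408.28 mm

408 mm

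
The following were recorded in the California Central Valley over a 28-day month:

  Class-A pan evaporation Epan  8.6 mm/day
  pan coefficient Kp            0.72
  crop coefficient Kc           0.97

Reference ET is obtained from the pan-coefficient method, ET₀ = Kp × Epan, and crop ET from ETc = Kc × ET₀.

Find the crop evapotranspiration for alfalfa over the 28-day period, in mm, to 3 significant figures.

168 mm

ET₀ = 0.72 × 8.6 = 6.1920 mm/d
ETc = Kc × ET₀ = 0.97 × 6.1920 = 6.0062 mm/d
Over 28 days: 6.0062 × 28 = 168.174 mm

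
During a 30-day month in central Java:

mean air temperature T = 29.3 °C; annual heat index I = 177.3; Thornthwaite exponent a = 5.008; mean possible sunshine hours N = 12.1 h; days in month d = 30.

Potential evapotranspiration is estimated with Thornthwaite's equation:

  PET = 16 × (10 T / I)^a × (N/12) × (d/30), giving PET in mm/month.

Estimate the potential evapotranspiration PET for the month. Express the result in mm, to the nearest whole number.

10T/I = 10 × 29.3 / 177.3 = 1.6526
(10T/I)^a = 1.6526^5.008 = 12.3761
Uncorrected PET = 16 × 12.3761 = 198.018 mm
Correction = (N/12)(d/30) = (12.1/12)(30/30) = 1.0083
PET = 198.018 × 1.0083 = 199.662 mm/month

200 mm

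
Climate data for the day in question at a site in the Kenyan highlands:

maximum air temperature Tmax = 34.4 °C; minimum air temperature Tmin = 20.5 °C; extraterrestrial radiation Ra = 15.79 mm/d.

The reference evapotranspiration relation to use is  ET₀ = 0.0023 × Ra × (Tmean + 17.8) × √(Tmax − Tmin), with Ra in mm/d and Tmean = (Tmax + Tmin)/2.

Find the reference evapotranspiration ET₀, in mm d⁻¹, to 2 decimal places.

6.13 mm d⁻¹

Tmean = (34.4 + 20.5)/2 = 27.45 °C
ET₀ = 0.0023 × 15.79 × (27.45 + 17.8) × √13.9 = 0.0023 × 15.79 × 45.25 × 3.7283 = 6.1269 mm/d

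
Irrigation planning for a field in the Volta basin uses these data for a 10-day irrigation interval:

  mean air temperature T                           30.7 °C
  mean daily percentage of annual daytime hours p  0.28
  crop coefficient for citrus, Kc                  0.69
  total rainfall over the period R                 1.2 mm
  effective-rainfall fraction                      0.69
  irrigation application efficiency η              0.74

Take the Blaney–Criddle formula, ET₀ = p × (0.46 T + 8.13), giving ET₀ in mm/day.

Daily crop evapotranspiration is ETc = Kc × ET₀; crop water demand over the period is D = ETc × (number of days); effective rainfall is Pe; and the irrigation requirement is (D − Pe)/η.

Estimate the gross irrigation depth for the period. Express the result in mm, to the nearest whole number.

57 mm

ET₀ = 0.28 × (0.46 × 30.7 + 8.13) = 0.28 × 22.252 = 6.2306 mm/d
ETc = Kc × ET₀ = 0.69 × 6.2306 = 4.2991 mm/d
Crop demand D = ETc × 10 d = 4.2991 × 10 = 42.991 mm
Pe = 0.69 × 1.2 = 0.828 mm
D − Pe = 42.991 − 0.828 = 42.163 mm
Gross irrigation = 42.163 / 0.74 = 56.977 mm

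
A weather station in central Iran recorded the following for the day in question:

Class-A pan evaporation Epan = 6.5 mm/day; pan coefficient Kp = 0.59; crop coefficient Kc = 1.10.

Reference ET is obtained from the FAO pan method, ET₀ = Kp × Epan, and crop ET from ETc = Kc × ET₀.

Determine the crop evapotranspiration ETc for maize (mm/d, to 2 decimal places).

ET₀ = 0.59 × 6.5 = 3.8350 mm/d
ETc = Kc × ET₀ = 1.10 × 3.8350 = 4.2185 mm/d

4.22 mm/d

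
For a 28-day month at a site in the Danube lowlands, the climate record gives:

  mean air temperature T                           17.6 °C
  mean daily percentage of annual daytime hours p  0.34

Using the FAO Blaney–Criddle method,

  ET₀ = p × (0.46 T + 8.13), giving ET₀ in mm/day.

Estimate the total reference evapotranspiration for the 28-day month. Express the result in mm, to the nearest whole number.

ET₀ = 0.34 × (0.46 × 17.6 + 8.13) = 0.34 × 16.226 = 5.5168 mm/d
Monthly total = 5.5168 × 28 = 154.470 mm

154 mm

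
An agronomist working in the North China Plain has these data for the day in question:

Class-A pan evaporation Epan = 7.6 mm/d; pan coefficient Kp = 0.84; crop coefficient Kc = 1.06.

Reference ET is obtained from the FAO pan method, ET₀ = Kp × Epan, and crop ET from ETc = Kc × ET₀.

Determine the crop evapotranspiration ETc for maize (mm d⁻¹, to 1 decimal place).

6.8 mm d⁻¹

ET₀ = 0.84 × 7.6 = 6.3840 mm/d
ETc = Kc × ET₀ = 1.06 × 6.3840 = 6.7670 mm/d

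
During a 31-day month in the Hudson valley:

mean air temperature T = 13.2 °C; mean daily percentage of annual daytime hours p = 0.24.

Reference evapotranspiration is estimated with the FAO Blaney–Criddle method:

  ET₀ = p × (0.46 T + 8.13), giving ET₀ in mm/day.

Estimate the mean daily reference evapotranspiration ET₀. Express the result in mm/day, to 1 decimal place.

ET₀ = 0.24 × (0.46 × 13.2 + 8.13) = 0.24 × 14.202 = 3.4085 mm/d

3.4 mm/day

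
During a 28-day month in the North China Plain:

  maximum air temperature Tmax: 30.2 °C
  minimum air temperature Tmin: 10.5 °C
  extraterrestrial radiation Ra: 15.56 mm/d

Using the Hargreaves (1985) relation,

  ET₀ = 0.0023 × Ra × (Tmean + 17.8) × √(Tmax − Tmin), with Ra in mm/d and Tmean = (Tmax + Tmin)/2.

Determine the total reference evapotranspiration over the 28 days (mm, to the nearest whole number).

170 mm

Tmean = (30.2 + 10.5)/2 = 20.35 °C
ET₀ = 0.0023 × 15.56 × (20.35 + 17.8) × √19.7 = 0.0023 × 15.56 × 38.15 × 4.4385 = 6.0599 mm/d
Over 28 days: 6.0599 × 28 = 169.677 mm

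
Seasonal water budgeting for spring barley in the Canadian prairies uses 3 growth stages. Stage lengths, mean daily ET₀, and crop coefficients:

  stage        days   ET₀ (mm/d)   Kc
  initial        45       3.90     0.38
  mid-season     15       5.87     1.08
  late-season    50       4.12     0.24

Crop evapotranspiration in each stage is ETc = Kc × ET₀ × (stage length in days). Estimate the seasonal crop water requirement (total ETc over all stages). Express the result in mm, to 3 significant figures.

initial: 0.38 × 3.90 × 45 = 66.69 mm
mid-season: 1.08 × 5.87 × 15 = 95.09 mm
late-season: 0.24 × 4.12 × 50 = 49.44 mm
Seasonal total = 211.22 mm

211 mm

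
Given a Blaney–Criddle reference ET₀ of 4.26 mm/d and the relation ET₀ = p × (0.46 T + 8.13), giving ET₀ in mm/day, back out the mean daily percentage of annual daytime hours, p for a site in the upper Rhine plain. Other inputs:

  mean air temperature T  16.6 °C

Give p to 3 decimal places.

0.270

p = ET₀ / (0.46 T + 8.13) = 4.26 / (0.46 × 16.6 + 8.13) = 4.26 / 15.766 = 0.2702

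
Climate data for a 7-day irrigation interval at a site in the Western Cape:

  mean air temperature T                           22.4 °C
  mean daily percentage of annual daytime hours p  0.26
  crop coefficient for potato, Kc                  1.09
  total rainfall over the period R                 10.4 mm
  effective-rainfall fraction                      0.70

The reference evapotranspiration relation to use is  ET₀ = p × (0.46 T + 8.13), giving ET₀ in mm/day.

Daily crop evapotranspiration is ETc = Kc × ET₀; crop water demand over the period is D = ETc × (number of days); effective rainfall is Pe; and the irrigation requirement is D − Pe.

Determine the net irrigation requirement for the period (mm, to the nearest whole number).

ET₀ = 0.26 × (0.46 × 22.4 + 8.13) = 0.26 × 18.434 = 4.7928 mm/d
ETc = Kc × ET₀ = 1.09 × 4.7928 = 5.2242 mm/d
Crop demand D = ETc × 7 d = 5.2242 × 7 = 36.569 mm
Pe = 0.70 × 10.4 = 7.280 mm
D − Pe = 36.569 − 7.280 = 29.289 mm

29 mm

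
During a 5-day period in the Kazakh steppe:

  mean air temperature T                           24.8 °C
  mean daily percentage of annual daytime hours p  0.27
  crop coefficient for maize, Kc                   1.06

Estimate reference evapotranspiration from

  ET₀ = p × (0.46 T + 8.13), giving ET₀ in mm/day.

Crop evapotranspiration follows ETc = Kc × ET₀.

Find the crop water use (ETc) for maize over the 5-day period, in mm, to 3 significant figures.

28.0 mm

ET₀ = 0.27 × (0.46 × 24.8 + 8.13) = 0.27 × 19.538 = 5.2753 mm/d
ETc = Kc × ET₀ = 1.06 × 5.2753 = 5.5918 mm/d
Over 5 days: 5.5918 × 5 = 27.959 mm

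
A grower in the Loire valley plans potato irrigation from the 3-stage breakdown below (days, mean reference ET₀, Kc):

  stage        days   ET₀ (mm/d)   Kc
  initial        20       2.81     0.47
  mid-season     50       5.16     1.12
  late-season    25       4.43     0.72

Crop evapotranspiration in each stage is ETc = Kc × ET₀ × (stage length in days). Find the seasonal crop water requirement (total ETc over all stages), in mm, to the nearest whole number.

initial: 0.47 × 2.81 × 20 = 26.41 mm
mid-season: 1.12 × 5.16 × 50 = 288.96 mm
late-season: 0.72 × 4.43 × 25 = 79.74 mm
Seasonal total = 395.11 mm

395 mm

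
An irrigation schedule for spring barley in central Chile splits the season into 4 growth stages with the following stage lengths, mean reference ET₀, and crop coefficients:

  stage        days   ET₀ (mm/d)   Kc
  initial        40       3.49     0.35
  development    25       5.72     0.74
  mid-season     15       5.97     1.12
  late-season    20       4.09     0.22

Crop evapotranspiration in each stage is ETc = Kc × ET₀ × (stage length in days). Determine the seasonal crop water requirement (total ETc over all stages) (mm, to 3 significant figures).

273 mm

initial: 0.35 × 3.49 × 40 = 48.86 mm
development: 0.74 × 5.72 × 25 = 105.82 mm
mid-season: 1.12 × 5.97 × 15 = 100.30 mm
late-season: 0.22 × 4.09 × 20 = 18.00 mm
Seasonal total = 272.98 mm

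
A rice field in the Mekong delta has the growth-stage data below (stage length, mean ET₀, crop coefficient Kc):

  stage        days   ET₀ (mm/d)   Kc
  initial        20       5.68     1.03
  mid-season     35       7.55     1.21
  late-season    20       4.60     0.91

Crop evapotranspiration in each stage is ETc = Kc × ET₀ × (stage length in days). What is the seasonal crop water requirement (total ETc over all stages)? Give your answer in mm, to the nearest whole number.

520 mm

initial: 1.03 × 5.68 × 20 = 117.01 mm
mid-season: 1.21 × 7.55 × 35 = 319.74 mm
late-season: 0.91 × 4.60 × 20 = 83.72 mm
Seasonal total = 520.47 mm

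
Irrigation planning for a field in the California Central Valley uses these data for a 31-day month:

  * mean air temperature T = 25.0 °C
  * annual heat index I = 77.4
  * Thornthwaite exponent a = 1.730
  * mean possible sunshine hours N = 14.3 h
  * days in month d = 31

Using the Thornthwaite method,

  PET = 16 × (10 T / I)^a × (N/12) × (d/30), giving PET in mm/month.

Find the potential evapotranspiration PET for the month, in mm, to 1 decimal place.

149.8 mm

10T/I = 10 × 25.0 / 77.4 = 3.2300
(10T/I)^a = 3.2300^1.730 = 7.6019
Uncorrected PET = 16 × 7.6019 = 121.630 mm
Correction = (N/12)(d/30) = (14.3/12)(31/30) = 1.2314
PET = 121.630 × 1.2314 = 149.775 mm/month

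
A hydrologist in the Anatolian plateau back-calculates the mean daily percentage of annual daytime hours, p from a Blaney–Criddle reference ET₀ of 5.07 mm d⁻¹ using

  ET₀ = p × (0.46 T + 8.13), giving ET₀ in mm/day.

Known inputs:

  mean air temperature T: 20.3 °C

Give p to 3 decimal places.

0.290

p = ET₀ / (0.46 T + 8.13) = 5.07 / (0.46 × 20.3 + 8.13) = 5.07 / 17.468 = 0.2902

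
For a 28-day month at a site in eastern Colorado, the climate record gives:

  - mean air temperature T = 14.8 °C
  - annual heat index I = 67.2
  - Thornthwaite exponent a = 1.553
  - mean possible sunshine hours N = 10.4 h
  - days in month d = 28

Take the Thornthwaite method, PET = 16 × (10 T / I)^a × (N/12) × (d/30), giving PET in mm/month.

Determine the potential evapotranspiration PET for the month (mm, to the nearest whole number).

44 mm

10T/I = 10 × 14.8 / 67.2 = 2.2024
(10T/I)^a = 2.2024^1.553 = 3.4081
Uncorrected PET = 16 × 3.4081 = 54.530 mm
Correction = (N/12)(d/30) = (10.4/12)(28/30) = 0.8089
PET = 54.530 × 0.8089 = 44.109 mm/month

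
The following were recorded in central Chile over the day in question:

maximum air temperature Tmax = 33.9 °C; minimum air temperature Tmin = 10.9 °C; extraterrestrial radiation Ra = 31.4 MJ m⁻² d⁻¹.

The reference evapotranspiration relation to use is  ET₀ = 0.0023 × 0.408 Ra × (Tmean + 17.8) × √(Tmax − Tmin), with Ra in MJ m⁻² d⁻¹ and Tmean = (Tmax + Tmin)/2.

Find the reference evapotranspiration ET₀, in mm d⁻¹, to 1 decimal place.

5.7 mm d⁻¹

Tmean = (33.9 + 10.9)/2 = 22.40 °C
0.408 Ra = 0.408 × 31.4 = 12.8112 mm/d equivalent
ET₀ = 0.0023 × 12.8112 × (22.40 + 17.8) × √23.0 = 0.0023 × 12.8112 × 40.20 × 4.7958 = 5.6807 mm/d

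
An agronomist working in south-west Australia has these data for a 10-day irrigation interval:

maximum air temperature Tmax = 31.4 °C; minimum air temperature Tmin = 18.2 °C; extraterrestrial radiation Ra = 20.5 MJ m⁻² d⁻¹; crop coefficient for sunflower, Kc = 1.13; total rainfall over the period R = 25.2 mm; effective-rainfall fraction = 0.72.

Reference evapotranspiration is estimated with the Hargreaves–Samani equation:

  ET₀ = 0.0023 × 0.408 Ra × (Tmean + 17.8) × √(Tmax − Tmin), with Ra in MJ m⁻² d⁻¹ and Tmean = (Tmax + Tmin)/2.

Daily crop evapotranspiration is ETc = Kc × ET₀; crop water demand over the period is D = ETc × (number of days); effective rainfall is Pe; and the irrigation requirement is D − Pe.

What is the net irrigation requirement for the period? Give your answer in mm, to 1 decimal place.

15.5 mm

Tmean = (31.4 + 18.2)/2 = 24.80 °C
0.408 Ra = 0.408 × 20.5 = 8.3640 mm/d equivalent
ET₀ = 0.0023 × 8.3640 × (24.80 + 17.8) × √13.2 = 0.0023 × 8.3640 × 42.60 × 3.6332 = 2.9774 mm/d
ETc = Kc × ET₀ = 1.13 × 2.9774 = 3.3645 mm/d
Crop demand D = ETc × 10 d = 3.3645 × 10 = 33.645 mm
Pe = 0.72 × 25.2 = 18.144 mm
D − Pe = 33.645 − 18.144 = 15.501 mm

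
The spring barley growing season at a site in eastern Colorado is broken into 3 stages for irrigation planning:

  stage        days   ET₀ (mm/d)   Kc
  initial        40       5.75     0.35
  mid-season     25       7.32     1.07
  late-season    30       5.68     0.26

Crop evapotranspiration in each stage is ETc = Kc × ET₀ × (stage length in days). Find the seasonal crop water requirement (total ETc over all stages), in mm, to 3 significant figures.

initial: 0.35 × 5.75 × 40 = 80.50 mm
mid-season: 1.07 × 7.32 × 25 = 195.81 mm
late-season: 0.26 × 5.68 × 30 = 44.30 mm
Seasonal total = 320.61 mm

321 mm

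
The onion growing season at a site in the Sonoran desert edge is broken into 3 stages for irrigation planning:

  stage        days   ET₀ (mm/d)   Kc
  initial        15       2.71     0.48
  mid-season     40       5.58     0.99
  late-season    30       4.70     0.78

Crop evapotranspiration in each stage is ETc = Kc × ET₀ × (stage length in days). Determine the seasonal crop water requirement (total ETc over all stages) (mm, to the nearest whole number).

350 mm

initial: 0.48 × 2.71 × 15 = 19.51 mm
mid-season: 0.99 × 5.58 × 40 = 220.97 mm
late-season: 0.78 × 4.70 × 30 = 109.98 mm
Seasonal total = 350.46 mm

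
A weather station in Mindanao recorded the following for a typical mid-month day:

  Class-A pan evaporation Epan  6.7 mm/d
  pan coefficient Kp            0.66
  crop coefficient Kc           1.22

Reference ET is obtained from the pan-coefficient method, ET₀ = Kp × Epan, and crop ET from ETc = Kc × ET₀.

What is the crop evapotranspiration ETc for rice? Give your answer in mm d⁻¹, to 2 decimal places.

ET₀ = 0.66 × 6.7 = 4.4220 mm/d
ETc = Kc × ET₀ = 1.22 × 4.4220 = 5.3948 mm/d

5.39 mm d⁻¹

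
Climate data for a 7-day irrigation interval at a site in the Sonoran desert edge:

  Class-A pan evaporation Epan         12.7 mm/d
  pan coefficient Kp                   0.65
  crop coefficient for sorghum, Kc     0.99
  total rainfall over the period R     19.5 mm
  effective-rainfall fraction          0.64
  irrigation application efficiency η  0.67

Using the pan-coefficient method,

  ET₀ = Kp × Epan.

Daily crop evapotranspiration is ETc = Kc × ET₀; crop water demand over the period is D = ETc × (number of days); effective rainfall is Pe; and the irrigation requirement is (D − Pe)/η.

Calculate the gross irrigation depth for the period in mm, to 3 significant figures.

ET₀ = 0.65 × 12.7 = 8.2550 mm/d
ETc = Kc × ET₀ = 0.99 × 8.2550 = 8.1725 mm/d
Crop demand D = ETc × 7 d = 8.1725 × 7 = 57.208 mm
Pe = 0.64 × 19.5 = 12.480 mm
D − Pe = 57.208 − 12.480 = 44.728 mm
Gross irrigation = 44.728 / 0.67 = 66.758 mm

66.8 mm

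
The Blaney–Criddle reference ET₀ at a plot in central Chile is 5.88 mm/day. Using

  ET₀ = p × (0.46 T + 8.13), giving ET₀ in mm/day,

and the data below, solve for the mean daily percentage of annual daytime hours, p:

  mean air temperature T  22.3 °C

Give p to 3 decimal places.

p = ET₀ / (0.46 T + 8.13) = 5.88 / (0.46 × 22.3 + 8.13) = 5.88 / 18.388 = 0.3198

0.320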